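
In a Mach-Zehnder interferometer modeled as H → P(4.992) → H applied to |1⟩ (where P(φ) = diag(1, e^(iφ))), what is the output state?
(0.362 + 0.4806i)|0⟩ + (0.638 - 0.4806i)|1⟩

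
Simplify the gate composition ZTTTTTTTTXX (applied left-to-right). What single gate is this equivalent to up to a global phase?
Z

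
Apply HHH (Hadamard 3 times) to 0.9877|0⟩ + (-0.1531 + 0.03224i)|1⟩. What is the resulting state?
(0.5902 + 0.0228i)|0⟩ + (0.8067 - 0.0228i)|1⟩

H² = I, so H^3 = H: a single Hadamard. With (a, b) = (0.9877, (-0.1531 + 0.03224i)), H gives ((a + b)/√2, (a − b)/√2) = ((0.5902 + 0.0228i), (0.8067 - 0.0228i)).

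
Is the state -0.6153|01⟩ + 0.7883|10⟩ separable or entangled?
Entangled

Writing the state as a|00⟩ + b|01⟩ + c|10⟩ + d|11⟩, it is a product state iff ad − bc = 0.
Here (a, b, c, d) = (0, -0.6153, 0.7883, 0): ad − bc = (0)(0) − (-0.6153)(0.7883) = 0.485 ≠ 0, so the state is entangled.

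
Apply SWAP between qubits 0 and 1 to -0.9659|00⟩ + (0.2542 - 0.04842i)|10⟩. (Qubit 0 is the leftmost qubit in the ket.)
-0.9659|00⟩ + (0.2542 - 0.04842i)|01⟩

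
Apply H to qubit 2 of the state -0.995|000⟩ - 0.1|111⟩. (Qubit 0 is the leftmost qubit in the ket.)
-0.7036|000⟩ - 0.7036|001⟩ - 0.07071|110⟩ + 0.07071|111⟩

H on qubit 2 mixes each pair of kets that differ only in qubit 2: amplitudes (a, b) of (|…0…⟩, |…1…⟩) become ((a + b)/√2, (a − b)/√2). Kets absent from the input have amplitude 0.
(|000⟩, |001⟩): (a, b) = (-0.995, 0) → (-0.7036, -0.7036)
(|110⟩, |111⟩): (a, b) = (0, -0.1) → (-0.07071, 0.07071)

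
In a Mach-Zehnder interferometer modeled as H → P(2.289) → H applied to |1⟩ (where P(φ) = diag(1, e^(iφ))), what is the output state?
(0.829 - 0.3765i)|0⟩ + (0.171 + 0.3765i)|1⟩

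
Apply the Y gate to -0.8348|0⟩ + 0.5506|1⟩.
-0.5506i|0⟩ - 0.8348i|1⟩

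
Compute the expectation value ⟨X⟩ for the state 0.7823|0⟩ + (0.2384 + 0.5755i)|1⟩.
0.373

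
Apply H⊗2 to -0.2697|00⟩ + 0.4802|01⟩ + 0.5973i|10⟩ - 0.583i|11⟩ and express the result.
(0.1053 + 0.00715i)|00⟩ + (-0.375 + 0.5902i)|01⟩ + (0.1053 - 0.00715i)|10⟩ + (-0.375 - 0.5902i)|11⟩

H⊗2 gives amp(|y⟩) = (1/2) Σ_x (−1)^(x·y) amp(|x⟩), where x·y is the number of positions in which both x and y have a 1.
|00⟩: (-0.2697 + 0.4802 + 0.5973i - 0.583i)/2 = (0.1053 + 0.00715i)
|01⟩: (-0.2697 - 0.4802 + 0.5973i + 0.583i)/2 = (-0.375 + 0.5902i)
|10⟩: (-0.2697 + 0.4802 - 0.5973i + 0.583i)/2 = (0.1053 - 0.00715i)
|11⟩: (-0.2697 - 0.4802 - 0.5973i - 0.583i)/2 = (-0.375 - 0.5902i)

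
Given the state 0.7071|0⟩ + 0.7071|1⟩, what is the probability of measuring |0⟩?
0.5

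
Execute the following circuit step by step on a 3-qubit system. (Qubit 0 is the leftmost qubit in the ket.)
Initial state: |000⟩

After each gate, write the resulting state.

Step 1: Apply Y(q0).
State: i|100⟩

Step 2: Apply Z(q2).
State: i|100⟩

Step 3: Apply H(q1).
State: (1/√2)i|100⟩ + (1/√2)i|110⟩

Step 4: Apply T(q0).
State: (-1/2 + (1/2)i)|100⟩ + (-1/2 + (1/2)i)|110⟩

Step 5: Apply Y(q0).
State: (1/2 + (1/2)i)|000⟩ + (1/2 + (1/2)i)|010⟩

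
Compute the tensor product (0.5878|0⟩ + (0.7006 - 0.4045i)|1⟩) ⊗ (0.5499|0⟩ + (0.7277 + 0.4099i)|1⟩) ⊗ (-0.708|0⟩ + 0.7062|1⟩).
-0.2288|000⟩ + 0.2283|001⟩ + (-0.3028 - 0.1706i)|010⟩ + (0.3021 + 0.1702i)|011⟩ + (-0.2728 + 0.1575i)|100⟩ + (0.2721 - 0.1571i)|101⟩ + (-0.4783 + 0.005083i)|110⟩ + (0.4771 - 0.00507i)|111⟩

amp(|b₁b₂…⟩) = product of the factor amplitudes for bits b₁, b₂, …; only kets whose every factor amplitude is nonzero survive.
|000⟩: (0.5878)(0.5499)(-0.708) = -0.2288
|001⟩: (0.5878)(0.5499)(0.7062) = 0.2283
|010⟩: (0.5878)(0.7277 + 0.4099i)(-0.708) = (-0.3028 - 0.1706i)
|011⟩: (0.5878)(0.7277 + 0.4099i)(0.7062) = (0.3021 + 0.1702i)
|100⟩: (0.7006 - 0.4045i)(0.5499)(-0.708) = (-0.2728 + 0.1575i)
|101⟩: (0.7006 - 0.4045i)(0.5499)(0.7062) = (0.2721 - 0.1571i)
|110⟩: (0.7006 - 0.4045i)(0.7277 + 0.4099i)(-0.708) = (-0.4783 + 0.005083i)
|111⟩: (0.7006 - 0.4045i)(0.7277 + 0.4099i)(0.7062) = (0.4771 - 0.00507i)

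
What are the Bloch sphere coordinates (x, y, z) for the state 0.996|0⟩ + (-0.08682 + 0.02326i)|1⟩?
(-0.1729, 0.04633, 0.9839)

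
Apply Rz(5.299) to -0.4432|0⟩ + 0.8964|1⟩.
(0.3906 + 0.2094i)|0⟩ + (-0.79 + 0.4235i)|1⟩

Rz(5.299) = [[e^(−iθ/2), 0], [0, e^(iθ/2)]] with e^(±iθ/2) = cos(θ/2) ± i·sin(θ/2); θ = 5.299, cos(θ/2) ≈ -0.881346, sin(θ/2) ≈ 0.472471.
With a = amp(|0⟩) = -0.4432 and b = amp(|1⟩) = 0.8964:
new amp(|0⟩) = (-0.881346 - 0.472471i)·a = (0.3906 + 0.2094i)
new amp(|1⟩) = (-0.881346 + 0.472471i)·b = (-0.79 + 0.4235i)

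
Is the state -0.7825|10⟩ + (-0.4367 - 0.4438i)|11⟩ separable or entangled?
Separable

Writing the state as a|00⟩ + b|01⟩ + c|10⟩ + d|11⟩, it is a product state iff ad − bc = 0.
Here (a, b, c, d) = (0, 0, -0.7825, (-0.4367 - 0.4438i)): ad − bc = (0)(-0.4367 - 0.4438i) − (0)(-0.7825) = 0, so the state is separable.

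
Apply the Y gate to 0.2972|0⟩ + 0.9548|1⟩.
-0.9548i|0⟩ + 0.2972i|1⟩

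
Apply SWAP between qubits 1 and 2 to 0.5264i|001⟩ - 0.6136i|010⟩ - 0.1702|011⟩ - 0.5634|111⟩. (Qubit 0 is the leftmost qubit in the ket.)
-0.6136i|001⟩ + 0.5264i|010⟩ - 0.1702|011⟩ - 0.5634|111⟩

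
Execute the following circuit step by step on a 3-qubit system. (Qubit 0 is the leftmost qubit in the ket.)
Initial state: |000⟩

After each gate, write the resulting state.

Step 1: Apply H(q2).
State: 1/√2|000⟩ + 1/√2|001⟩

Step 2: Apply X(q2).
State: 1/√2|000⟩ + 1/√2|001⟩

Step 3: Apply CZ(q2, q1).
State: 1/√2|000⟩ + 1/√2|001⟩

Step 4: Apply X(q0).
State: 1/√2|100⟩ + 1/√2|101⟩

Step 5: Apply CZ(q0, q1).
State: 1/√2|100⟩ + 1/√2|101⟩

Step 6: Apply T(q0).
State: (1/2 + (1/2)i)|100⟩ + (1/2 + (1/2)i)|101⟩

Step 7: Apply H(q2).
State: (1/√2 + (1/√2)i)|100⟩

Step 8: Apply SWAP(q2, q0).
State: (1/√2 + (1/√2)i)|001⟩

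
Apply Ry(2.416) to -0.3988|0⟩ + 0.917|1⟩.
-0.9988|0⟩ - 0.04741|1⟩

Ry(2.416) = [[cos(θ/2), −sin(θ/2)], [sin(θ/2), cos(θ/2)]]; θ = 2.416, cos(θ/2) ≈ 0.35489, sin(θ/2) ≈ 0.934908.
With a = amp(|0⟩) = -0.3988 and b = amp(|1⟩) = 0.917:
new amp(|0⟩) = (0.35489)·a + (-0.934908)·b = -0.9988
new amp(|1⟩) = (0.934908)·a + (0.35489)·b = -0.04741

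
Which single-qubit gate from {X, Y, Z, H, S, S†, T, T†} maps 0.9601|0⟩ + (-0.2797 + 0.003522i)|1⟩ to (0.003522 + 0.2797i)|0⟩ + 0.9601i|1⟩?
Y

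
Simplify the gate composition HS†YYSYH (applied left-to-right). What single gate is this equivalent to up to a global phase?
Y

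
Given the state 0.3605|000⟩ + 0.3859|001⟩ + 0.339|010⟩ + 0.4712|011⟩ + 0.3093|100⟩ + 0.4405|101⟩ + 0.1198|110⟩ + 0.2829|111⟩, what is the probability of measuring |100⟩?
0.09567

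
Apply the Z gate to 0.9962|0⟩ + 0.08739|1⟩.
0.9962|0⟩ - 0.08739|1⟩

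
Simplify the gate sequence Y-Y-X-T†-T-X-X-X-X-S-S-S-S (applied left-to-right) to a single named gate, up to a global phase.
X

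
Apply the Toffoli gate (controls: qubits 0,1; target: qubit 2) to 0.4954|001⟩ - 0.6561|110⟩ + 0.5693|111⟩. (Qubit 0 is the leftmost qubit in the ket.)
0.4954|001⟩ + 0.5693|110⟩ - 0.6561|111⟩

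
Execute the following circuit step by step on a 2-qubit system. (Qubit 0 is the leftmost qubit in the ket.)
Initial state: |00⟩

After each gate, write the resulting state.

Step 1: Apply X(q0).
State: |10⟩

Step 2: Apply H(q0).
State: 1/√2|00⟩ - 1/√2|10⟩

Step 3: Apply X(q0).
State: -1/√2|00⟩ + 1/√2|10⟩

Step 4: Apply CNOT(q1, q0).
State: -1/√2|00⟩ + 1/√2|10⟩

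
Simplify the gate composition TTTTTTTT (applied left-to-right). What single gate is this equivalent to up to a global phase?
I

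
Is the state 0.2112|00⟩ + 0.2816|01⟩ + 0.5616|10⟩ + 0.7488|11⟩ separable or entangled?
Separable

Writing the state as a|00⟩ + b|01⟩ + c|10⟩ + d|11⟩, it is a product state iff ad − bc = 0.
Here (a, b, c, d) = (0.2112, 0.2816, 0.5616, 0.7488): ad − bc = (0.2112)(0.7488) − (0.2816)(0.5616) = 0, so the state is separable.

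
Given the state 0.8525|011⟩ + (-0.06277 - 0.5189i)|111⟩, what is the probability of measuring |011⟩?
0.7268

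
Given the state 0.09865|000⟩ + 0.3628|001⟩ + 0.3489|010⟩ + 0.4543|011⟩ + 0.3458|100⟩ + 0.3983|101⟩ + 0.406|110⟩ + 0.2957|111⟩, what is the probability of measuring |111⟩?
0.08744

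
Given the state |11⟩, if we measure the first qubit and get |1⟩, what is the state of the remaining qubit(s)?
|1⟩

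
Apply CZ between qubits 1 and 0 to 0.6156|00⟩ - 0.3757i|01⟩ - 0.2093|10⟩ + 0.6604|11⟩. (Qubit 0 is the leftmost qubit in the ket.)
0.6156|00⟩ - 0.3757i|01⟩ - 0.2093|10⟩ - 0.6604|11⟩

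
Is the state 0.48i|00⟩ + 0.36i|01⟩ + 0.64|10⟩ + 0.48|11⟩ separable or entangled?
Separable

Writing the state as a|00⟩ + b|01⟩ + c|10⟩ + d|11⟩, it is a product state iff ad − bc = 0.
Here (a, b, c, d) = (0.48i, 0.36i, 0.64, 0.48): ad − bc = (0.48i)(0.48) − (0.36i)(0.64) = 0, so the state is separable.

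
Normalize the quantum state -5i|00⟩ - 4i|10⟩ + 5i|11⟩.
-0.6155i|00⟩ - 0.4924i|10⟩ + 0.6155i|11⟩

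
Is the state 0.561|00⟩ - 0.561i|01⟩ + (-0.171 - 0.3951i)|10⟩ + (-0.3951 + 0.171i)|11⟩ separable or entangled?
Separable

Writing the state as a|00⟩ + b|01⟩ + c|10⟩ + d|11⟩, it is a product state iff ad − bc = 0.
Here (a, b, c, d) = (0.561, -0.561i, (-0.171 - 0.3951i), (-0.3951 + 0.171i)): ad − bc = (0.561)(-0.3951 + 0.171i) − (-0.561i)(-0.171 - 0.3951i) = 0, so the state is separable.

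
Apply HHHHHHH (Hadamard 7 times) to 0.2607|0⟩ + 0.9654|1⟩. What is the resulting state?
0.867|0⟩ - 0.4983|1⟩

H² = I, so H^7 = H: a single Hadamard. With (a, b) = (0.2607, 0.9654), H gives ((a + b)/√2, (a − b)/√2) = (0.867, -0.4983).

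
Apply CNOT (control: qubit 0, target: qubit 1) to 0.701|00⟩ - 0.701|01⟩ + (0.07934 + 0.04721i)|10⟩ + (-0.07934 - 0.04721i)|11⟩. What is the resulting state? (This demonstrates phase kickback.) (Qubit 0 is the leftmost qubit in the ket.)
0.701|00⟩ - 0.701|01⟩ + (-0.07934 - 0.04721i)|10⟩ + (0.07934 + 0.04721i)|11⟩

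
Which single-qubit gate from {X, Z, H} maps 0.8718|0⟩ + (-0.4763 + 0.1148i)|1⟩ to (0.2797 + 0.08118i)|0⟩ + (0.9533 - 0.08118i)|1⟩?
H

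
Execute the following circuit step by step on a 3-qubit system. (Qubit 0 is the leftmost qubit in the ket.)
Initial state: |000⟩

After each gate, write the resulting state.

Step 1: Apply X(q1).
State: |010⟩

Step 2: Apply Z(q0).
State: |010⟩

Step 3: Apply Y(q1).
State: -i|000⟩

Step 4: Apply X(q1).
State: -i|010⟩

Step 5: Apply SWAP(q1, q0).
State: -i|100⟩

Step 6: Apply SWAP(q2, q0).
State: -i|001⟩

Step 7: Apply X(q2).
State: -i|000⟩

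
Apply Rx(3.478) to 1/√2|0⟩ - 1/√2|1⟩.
(-0.1184 + 0.6971i)|0⟩ + (0.1184 - 0.6971i)|1⟩

Rx(3.478) = [[cos(θ/2), −i·sin(θ/2)], [−i·sin(θ/2), cos(θ/2)]]; θ = 3.478, cos(θ/2) ≈ -0.167412, sin(θ/2) ≈ 0.985887.
With a = amp(|0⟩) = 1/√2 and b = amp(|1⟩) = -1/√2:
new amp(|0⟩) = (-0.167412)·a + (-0.985887i)·b = (-0.1184 + 0.6971i)
new amp(|1⟩) = (-0.985887i)·a + (-0.167412)·b = (0.1184 - 0.6971i)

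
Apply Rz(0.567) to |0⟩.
(0.9601 - 0.2797i)|0⟩

Rz(0.567) = [[e^(−iθ/2), 0], [0, e^(iθ/2)]] with e^(±iθ/2) = cos(θ/2) ± i·sin(θ/2); θ = 0.567, cos(θ/2) ≈ 0.960082, sin(θ/2) ≈ 0.279718.
With a = amp(|0⟩) = 1 and b = amp(|1⟩) = 0:
new amp(|0⟩) = (0.960082 - 0.279718i)·a = (0.9601 - 0.2797i)
new amp(|1⟩) = (0.960082 + 0.279718i)·b = 0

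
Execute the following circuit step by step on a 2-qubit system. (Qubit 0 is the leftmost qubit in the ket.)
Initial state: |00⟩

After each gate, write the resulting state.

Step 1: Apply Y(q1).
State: i|01⟩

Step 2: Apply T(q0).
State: i|01⟩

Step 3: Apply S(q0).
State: i|01⟩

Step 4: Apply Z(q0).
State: i|01⟩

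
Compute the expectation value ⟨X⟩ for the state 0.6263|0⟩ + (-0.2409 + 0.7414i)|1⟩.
-0.3018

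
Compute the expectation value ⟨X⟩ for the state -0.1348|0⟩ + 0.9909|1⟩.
-0.2671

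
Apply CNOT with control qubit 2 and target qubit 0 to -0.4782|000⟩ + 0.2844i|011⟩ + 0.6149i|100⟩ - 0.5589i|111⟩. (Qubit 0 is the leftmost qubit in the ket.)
-0.4782|000⟩ - 0.5589i|011⟩ + 0.6149i|100⟩ + 0.2844i|111⟩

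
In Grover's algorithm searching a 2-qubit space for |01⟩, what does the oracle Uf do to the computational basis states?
Uf|x⟩ = -|x⟩ if x = 01, else |x⟩ (phase flip on target)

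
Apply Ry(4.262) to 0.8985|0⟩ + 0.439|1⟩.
-0.8493|0⟩ + 0.5279|1⟩

Ry(4.262) = [[cos(θ/2), −sin(θ/2)], [sin(θ/2), cos(θ/2)]]; θ = 4.262, cos(θ/2) ≈ -0.531359, sin(θ/2) ≈ 0.847147.
With a = amp(|0⟩) = 0.8985 and b = amp(|1⟩) = 0.439:
new amp(|0⟩) = (-0.531359)·a + (-0.847147)·b = -0.8493
new amp(|1⟩) = (0.847147)·a + (-0.531359)·b = 0.5279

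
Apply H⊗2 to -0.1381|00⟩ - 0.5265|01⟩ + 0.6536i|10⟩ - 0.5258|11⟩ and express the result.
(-0.5952 + 0.3268i)|00⟩ + (0.4571 + 0.3268i)|01⟩ + (-0.0694 - 0.3268i)|10⟩ + (-0.0687 - 0.3268i)|11⟩

H⊗2 gives amp(|y⟩) = (1/2) Σ_x (−1)^(x·y) amp(|x⟩), where x·y is the number of positions in which both x and y have a 1.
|00⟩: (-0.1381 - 0.5265 + 0.6536i - 0.5258)/2 = (-0.5952 + 0.3268i)
|01⟩: (-0.1381 + 0.5265 + 0.6536i + 0.5258)/2 = (0.4571 + 0.3268i)
|10⟩: (-0.1381 - 0.5265 - 0.6536i + 0.5258)/2 = (-0.0694 - 0.3268i)
|11⟩: (-0.1381 + 0.5265 - 0.6536i - 0.5258)/2 = (-0.0687 - 0.3268i)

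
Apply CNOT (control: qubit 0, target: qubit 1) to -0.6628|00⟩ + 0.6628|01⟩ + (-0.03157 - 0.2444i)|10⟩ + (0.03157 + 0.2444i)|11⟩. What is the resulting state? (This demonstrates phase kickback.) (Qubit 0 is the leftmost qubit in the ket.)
-0.6628|00⟩ + 0.6628|01⟩ + (0.03157 + 0.2444i)|10⟩ + (-0.03157 - 0.2444i)|11⟩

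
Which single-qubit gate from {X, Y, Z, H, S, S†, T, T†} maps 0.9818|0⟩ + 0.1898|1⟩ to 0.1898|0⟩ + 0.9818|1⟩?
X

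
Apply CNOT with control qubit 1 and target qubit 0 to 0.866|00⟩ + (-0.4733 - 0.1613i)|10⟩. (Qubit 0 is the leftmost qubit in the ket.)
0.866|00⟩ + (-0.4733 - 0.1613i)|10⟩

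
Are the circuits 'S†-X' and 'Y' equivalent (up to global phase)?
No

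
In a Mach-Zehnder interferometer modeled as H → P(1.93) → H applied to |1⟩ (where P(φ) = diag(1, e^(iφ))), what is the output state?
(0.6758 - 0.4681i)|0⟩ + (0.3242 + 0.4681i)|1⟩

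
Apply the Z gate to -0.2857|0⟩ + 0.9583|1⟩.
-0.2857|0⟩ - 0.9583|1⟩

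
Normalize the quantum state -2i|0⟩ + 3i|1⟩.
-0.5547i|0⟩ + 0.8321i|1⟩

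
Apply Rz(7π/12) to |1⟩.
(0.6088 + 0.7934i)|1⟩

Rz(7π/12) = [[e^(−iθ/2), 0], [0, e^(iθ/2)]] with e^(±iθ/2) = cos(θ/2) ± i·sin(θ/2); θ = 7π/12, cos(θ/2) ≈ 0.608761, sin(θ/2) ≈ 0.793353.
With a = amp(|0⟩) = 0 and b = amp(|1⟩) = 1:
new amp(|0⟩) = (0.608761 - 0.793353i)·a = 0
new amp(|1⟩) = (0.608761 + 0.793353i)·b = (0.6088 + 0.7934i)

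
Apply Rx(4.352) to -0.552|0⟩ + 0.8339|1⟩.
(0.314 - 0.6858i)|0⟩ + (-0.4744 + 0.454i)|1⟩

Rx(4.352) = [[cos(θ/2), −i·sin(θ/2)], [−i·sin(θ/2), cos(θ/2)]]; θ = 4.352, cos(θ/2) ≈ -0.56893, sin(θ/2) ≈ 0.822386.
With a = amp(|0⟩) = -0.552 and b = amp(|1⟩) = 0.8339:
new amp(|0⟩) = (-0.56893)·a + (-0.822386i)·b = (0.314 - 0.6858i)
new amp(|1⟩) = (-0.822386i)·a + (-0.56893)·b = (-0.4744 + 0.454i)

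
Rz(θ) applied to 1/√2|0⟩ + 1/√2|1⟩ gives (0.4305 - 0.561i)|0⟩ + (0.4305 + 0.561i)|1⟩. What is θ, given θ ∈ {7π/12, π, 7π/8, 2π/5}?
7π/12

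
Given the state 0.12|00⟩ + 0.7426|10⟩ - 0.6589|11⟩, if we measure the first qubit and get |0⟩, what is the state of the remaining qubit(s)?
|0⟩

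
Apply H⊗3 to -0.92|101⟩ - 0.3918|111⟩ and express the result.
-0.4638|000⟩ + 0.4638|001⟩ - 0.1867|010⟩ + 0.1867|011⟩ + 0.4638|100⟩ - 0.4638|101⟩ + 0.1867|110⟩ - 0.1867|111⟩

H⊗3 gives amp(|y⟩) = (1/2√2) Σ_x (−1)^(x·y) amp(|x⟩), where x·y is the number of positions in which both x and y have a 1.
|000⟩: (-0.92 - 0.3918)/(2√2) = -0.4638
|001⟩: (0.92 + 0.3918)/(2√2) = 0.4638
|010⟩: (-0.92 + 0.3918)/(2√2) = -0.1867
|011⟩: (0.92 - 0.3918)/(2√2) = 0.1867
|100⟩: (0.92 + 0.3918)/(2√2) = 0.4638
|101⟩: (-0.92 - 0.3918)/(2√2) = -0.4638
|110⟩: (0.92 - 0.3918)/(2√2) = 0.1867
|111⟩: (-0.92 + 0.3918)/(2√2) = -0.1867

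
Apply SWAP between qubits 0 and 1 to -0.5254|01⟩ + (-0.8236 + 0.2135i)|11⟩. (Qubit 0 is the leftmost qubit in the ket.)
-0.5254|10⟩ + (-0.8236 + 0.2135i)|11⟩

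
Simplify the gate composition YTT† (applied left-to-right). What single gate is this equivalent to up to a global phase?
Y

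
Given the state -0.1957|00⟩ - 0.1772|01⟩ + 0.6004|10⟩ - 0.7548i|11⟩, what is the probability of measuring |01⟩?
0.0314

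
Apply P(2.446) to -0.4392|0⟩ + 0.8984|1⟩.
-0.4392|0⟩ + (-0.6897 + 0.5757i)|1⟩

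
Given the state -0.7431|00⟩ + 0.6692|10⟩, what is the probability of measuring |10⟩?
0.4478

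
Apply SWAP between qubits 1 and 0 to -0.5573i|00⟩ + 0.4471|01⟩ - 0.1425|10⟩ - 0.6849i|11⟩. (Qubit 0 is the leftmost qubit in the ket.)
-0.5573i|00⟩ - 0.1425|01⟩ + 0.4471|10⟩ - 0.6849i|11⟩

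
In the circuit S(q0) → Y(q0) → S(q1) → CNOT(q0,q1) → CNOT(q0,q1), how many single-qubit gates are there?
3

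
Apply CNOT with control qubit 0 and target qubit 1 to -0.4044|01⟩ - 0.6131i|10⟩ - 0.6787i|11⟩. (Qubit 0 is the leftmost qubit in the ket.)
-0.4044|01⟩ - 0.6787i|10⟩ - 0.6131i|11⟩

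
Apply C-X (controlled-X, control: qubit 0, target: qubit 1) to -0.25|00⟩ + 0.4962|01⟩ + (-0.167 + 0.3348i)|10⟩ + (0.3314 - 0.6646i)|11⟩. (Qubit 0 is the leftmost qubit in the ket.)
-0.25|00⟩ + 0.4962|01⟩ + (0.3314 - 0.6646i)|10⟩ + (-0.167 + 0.3348i)|11⟩

C-X leaves the control-|0⟩ kets |00⟩, |01⟩ unchanged and applies X to qubit 1 on the control-|1⟩ pair (|10⟩, |11⟩).
X = [[0, 1], [1, 0]].
With a = amp(|10⟩) = (-0.167 + 0.3348i) and b = amp(|11⟩) = (0.3314 - 0.6646i):
new amp(|10⟩) = (1)·b = (0.3314 - 0.6646i)
new amp(|11⟩) = (1)·a = (-0.167 + 0.3348i)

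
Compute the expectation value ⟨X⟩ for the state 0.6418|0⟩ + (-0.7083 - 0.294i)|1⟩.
-0.9092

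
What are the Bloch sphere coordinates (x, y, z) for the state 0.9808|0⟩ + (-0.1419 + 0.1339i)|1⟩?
(-0.2784, 0.2627, 0.9239)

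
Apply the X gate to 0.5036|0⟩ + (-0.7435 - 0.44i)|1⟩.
(-0.7435 - 0.44i)|0⟩ + 0.5036|1⟩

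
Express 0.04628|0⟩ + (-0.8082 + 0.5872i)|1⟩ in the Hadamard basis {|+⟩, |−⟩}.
(-0.5388 + 0.4152i)|+⟩ + (0.6042 - 0.4152i)|−⟩

With |ψ⟩ = α|0⟩ + β|1⟩, the Hadamard-basis coefficients are ⟨+|ψ⟩ = (α + β)/√2 and ⟨−|ψ⟩ = (α − β)/√2.
Here α = 0.04628, β = (-0.8082 + 0.5872i): (α + β)/√2 = (-0.5388 + 0.4152i), (α − β)/√2 = (0.6042 - 0.4152i).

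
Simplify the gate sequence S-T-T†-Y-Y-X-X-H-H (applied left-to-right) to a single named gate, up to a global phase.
S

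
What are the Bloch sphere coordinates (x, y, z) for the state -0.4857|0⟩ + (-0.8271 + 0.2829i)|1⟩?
(0.8034, -0.2748, -0.5282)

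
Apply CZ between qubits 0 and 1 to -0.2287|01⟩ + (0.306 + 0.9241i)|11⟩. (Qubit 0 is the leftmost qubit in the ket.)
-0.2287|01⟩ + (-0.306 - 0.9241i)|11⟩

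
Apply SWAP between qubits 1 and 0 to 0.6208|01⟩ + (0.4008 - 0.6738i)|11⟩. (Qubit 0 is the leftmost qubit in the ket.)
0.6208|10⟩ + (0.4008 - 0.6738i)|11⟩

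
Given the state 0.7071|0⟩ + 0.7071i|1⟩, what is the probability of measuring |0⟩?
0.5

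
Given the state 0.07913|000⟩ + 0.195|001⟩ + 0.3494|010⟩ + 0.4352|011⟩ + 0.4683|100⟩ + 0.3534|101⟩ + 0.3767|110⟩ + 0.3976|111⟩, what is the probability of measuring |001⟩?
0.03803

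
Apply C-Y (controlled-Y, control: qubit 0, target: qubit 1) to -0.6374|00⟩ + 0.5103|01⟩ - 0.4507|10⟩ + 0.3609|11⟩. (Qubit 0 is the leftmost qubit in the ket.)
-0.6374|00⟩ + 0.5103|01⟩ - 0.3609i|10⟩ - 0.4507i|11⟩

C-Y leaves the control-|0⟩ kets |00⟩, |01⟩ unchanged and applies Y to qubit 1 on the control-|1⟩ pair (|10⟩, |11⟩).
Y = [[0, -i], [i, 0]].
With a = amp(|10⟩) = -0.4507 and b = amp(|11⟩) = 0.3609:
new amp(|10⟩) = (-i)·b = -0.3609i
new amp(|11⟩) = (i)·a = -0.4507i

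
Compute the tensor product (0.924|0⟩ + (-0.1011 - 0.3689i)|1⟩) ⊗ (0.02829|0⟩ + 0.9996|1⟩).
0.02614|00⟩ + 0.9236|01⟩ + (-0.00286 - 0.01044i)|10⟩ + (-0.1011 - 0.3688i)|11⟩

amp(|b₁b₂…⟩) = product of the factor amplitudes for bits b₁, b₂, …; only kets whose every factor amplitude is nonzero survive.
|00⟩: (0.924)(0.02829) = 0.02614
|01⟩: (0.924)(0.9996) = 0.9236
|10⟩: (-0.1011 - 0.3689i)(0.02829) = (-0.00286 - 0.01044i)
|11⟩: (-0.1011 - 0.3689i)(0.9996) = (-0.1011 - 0.3688i)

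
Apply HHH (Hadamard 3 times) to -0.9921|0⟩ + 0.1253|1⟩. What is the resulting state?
-0.6129|0⟩ - 0.7901|1⟩

H² = I, so H^3 = H: a single Hadamard. With (a, b) = (-0.9921, 0.1253), H gives ((a + b)/√2, (a − b)/√2) = (-0.6129, -0.7901).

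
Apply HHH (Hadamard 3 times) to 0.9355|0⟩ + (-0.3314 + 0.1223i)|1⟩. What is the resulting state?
(0.4272 + 0.08648i)|0⟩ + (0.8958 - 0.08648i)|1⟩

H² = I, so H^3 = H: a single Hadamard. With (a, b) = (0.9355, (-0.3314 + 0.1223i)), H gives ((a + b)/√2, (a − b)/√2) = ((0.4272 + 0.08648i), (0.8958 - 0.08648i)).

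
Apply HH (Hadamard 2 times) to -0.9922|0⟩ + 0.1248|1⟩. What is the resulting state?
-0.9922|0⟩ + 0.1248|1⟩

H² = I, so an even number of Hadamards cancels: H^2 = I and the state is unchanged.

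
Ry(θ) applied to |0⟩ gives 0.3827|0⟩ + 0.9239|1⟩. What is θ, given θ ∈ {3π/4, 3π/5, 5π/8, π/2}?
3π/4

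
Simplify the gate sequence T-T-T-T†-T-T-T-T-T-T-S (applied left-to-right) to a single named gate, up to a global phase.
S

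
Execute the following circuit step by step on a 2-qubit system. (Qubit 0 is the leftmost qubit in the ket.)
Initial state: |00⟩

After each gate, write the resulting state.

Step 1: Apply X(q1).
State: |01⟩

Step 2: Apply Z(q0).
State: |01⟩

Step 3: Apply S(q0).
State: |01⟩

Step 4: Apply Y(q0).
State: i|11⟩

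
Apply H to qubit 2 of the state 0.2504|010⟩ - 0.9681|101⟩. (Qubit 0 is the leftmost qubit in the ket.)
0.1771|010⟩ + 0.1771|011⟩ - 0.6846|100⟩ + 0.6846|101⟩

H on qubit 2 mixes each pair of kets that differ only in qubit 2: amplitudes (a, b) of (|…0…⟩, |…1…⟩) become ((a + b)/√2, (a − b)/√2). Kets absent from the input have amplitude 0.
(|010⟩, |011⟩): (a, b) = (0.2504, 0) → (0.1771, 0.1771)
(|100⟩, |101⟩): (a, b) = (0, -0.9681) → (-0.6846, 0.6846)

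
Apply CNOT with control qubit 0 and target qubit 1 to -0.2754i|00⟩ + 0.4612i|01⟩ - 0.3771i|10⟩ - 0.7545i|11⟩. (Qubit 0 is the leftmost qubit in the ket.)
-0.2754i|00⟩ + 0.4612i|01⟩ - 0.7545i|10⟩ - 0.3771i|11⟩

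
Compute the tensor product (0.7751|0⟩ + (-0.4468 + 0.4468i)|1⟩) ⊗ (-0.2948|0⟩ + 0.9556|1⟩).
-0.2285|00⟩ + 0.7407|01⟩ + (0.1317 - 0.1317i)|10⟩ + (-0.427 + 0.427i)|11⟩

amp(|b₁b₂…⟩) = product of the factor amplitudes for bits b₁, b₂, …; only kets whose every factor amplitude is nonzero survive.
|00⟩: (0.7751)(-0.2948) = -0.2285
|01⟩: (0.7751)(0.9556) = 0.7407
|10⟩: (-0.4468 + 0.4468i)(-0.2948) = (0.1317 - 0.1317i)
|11⟩: (-0.4468 + 0.4468i)(0.9556) = (-0.427 + 0.427i)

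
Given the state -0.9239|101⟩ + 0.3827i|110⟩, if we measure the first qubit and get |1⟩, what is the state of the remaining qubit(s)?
-0.9239|01⟩ + 0.3827i|10⟩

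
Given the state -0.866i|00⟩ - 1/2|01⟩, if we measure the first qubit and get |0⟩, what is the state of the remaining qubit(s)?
-0.866i|0⟩ - 0.5|1⟩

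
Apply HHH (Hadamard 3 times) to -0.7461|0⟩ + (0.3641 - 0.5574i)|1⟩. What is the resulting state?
(-0.2701 - 0.3941i)|0⟩ + (-0.785 + 0.3941i)|1⟩

H² = I, so H^3 = H: a single Hadamard. With (a, b) = (-0.7461, (0.3641 - 0.5574i)), H gives ((a + b)/√2, (a − b)/√2) = ((-0.2701 - 0.3941i), (-0.785 + 0.3941i)).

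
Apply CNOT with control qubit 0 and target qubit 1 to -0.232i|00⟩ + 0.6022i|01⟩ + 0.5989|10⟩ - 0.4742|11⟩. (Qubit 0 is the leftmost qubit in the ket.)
-0.232i|00⟩ + 0.6022i|01⟩ - 0.4742|10⟩ + 0.5989|11⟩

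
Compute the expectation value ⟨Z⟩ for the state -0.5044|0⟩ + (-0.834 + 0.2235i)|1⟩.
-0.4911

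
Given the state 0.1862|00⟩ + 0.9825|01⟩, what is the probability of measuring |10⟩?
0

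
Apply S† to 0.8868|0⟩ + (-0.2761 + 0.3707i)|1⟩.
0.8868|0⟩ + (0.3707 + 0.2761i)|1⟩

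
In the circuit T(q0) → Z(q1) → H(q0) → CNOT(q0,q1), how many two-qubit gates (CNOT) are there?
1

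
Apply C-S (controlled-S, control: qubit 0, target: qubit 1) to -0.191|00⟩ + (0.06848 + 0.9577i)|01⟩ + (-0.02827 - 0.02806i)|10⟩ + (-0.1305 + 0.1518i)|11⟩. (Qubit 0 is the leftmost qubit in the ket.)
-0.191|00⟩ + (0.06848 + 0.9577i)|01⟩ + (-0.02827 - 0.02806i)|10⟩ + (-0.1518 - 0.1305i)|11⟩

C-S leaves the control-|0⟩ kets |00⟩, |01⟩ unchanged and applies S to qubit 1 on the control-|1⟩ pair (|10⟩, |11⟩).
S = [[1, 0], [0, i]].
With a = amp(|10⟩) = (-0.02827 - 0.02806i) and b = amp(|11⟩) = (-0.1305 + 0.1518i):
new amp(|10⟩) = (1)·a = (-0.02827 - 0.02806i)
new amp(|11⟩) = (i)·b = (-0.1518 - 0.1305i)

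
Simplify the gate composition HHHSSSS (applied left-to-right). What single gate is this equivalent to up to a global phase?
H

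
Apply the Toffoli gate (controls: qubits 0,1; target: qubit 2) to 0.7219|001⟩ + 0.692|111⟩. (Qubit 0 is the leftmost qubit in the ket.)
0.7219|001⟩ + 0.692|110⟩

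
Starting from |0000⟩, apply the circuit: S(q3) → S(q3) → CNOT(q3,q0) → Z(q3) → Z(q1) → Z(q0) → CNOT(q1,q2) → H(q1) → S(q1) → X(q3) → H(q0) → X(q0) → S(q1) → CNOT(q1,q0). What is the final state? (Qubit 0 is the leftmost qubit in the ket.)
1/2|0001⟩ - 1/2|0101⟩ + 1/2|1001⟩ - 1/2|1101⟩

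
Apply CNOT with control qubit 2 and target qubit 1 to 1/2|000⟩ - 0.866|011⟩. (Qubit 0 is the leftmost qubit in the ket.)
1/2|000⟩ - 0.866|001⟩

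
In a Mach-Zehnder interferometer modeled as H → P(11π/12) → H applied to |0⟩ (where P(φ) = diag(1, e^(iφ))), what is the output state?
(0.01704 + 0.1294i)|0⟩ + (0.983 - 0.1294i)|1⟩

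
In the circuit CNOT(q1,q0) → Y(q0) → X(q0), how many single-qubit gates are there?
2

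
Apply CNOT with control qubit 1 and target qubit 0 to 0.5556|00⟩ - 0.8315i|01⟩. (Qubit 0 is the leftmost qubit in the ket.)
0.5556|00⟩ - 0.8315i|11⟩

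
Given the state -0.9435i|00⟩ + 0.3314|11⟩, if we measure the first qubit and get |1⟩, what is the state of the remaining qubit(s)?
|1⟩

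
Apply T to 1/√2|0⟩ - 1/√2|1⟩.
1/√2|0⟩ + (-1/2 - (1/2)i)|1⟩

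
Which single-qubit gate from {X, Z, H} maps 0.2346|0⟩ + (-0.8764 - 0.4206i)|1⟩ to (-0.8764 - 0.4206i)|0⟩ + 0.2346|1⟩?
X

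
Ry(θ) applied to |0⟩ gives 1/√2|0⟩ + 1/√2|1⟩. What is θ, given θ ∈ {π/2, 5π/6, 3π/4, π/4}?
π/2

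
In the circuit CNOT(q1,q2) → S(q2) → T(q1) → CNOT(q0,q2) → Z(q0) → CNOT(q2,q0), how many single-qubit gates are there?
3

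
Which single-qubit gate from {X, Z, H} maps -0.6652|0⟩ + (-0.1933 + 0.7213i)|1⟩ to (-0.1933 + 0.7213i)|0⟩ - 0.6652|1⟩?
X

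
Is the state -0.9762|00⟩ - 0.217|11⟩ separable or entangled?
Entangled

Writing the state as a|00⟩ + b|01⟩ + c|10⟩ + d|11⟩, it is a product state iff ad − bc = 0.
Here (a, b, c, d) = (-0.9762, 0, 0, -0.217): ad − bc = (-0.9762)(-0.217) − (0)(0) = 0.2118 ≠ 0, so the state is entangled.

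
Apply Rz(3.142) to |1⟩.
(-0.0002037 + i)|1⟩

Rz(3.142) = [[e^(−iθ/2), 0], [0, e^(iθ/2)]] with e^(±iθ/2) = cos(θ/2) ± i·sin(θ/2); θ = 3.142, cos(θ/2) ≈ -0.000203673, sin(θ/2) ≈ 1.
With a = amp(|0⟩) = 0 and b = amp(|1⟩) = 1:
new amp(|0⟩) = (-0.000203673 - i)·a = 0
new amp(|1⟩) = (-0.000203673 + i)·b = (-0.0002037 + i)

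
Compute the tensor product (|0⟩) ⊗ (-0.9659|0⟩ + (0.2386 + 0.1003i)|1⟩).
-0.9659|00⟩ + (0.2386 + 0.1003i)|01⟩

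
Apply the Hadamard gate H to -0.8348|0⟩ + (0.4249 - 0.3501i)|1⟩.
(-0.2898 - 0.2476i)|0⟩ + (-0.8907 + 0.2476i)|1⟩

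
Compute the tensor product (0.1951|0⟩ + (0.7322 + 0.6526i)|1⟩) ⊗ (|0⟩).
0.1951|00⟩ + (0.7322 + 0.6526i)|10⟩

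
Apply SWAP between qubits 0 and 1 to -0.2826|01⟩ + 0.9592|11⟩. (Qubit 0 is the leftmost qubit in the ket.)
-0.2826|10⟩ + 0.9592|11⟩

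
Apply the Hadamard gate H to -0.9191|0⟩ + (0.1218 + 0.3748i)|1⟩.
(-0.5638 + 0.265i)|0⟩ + (-0.736 - 0.265i)|1⟩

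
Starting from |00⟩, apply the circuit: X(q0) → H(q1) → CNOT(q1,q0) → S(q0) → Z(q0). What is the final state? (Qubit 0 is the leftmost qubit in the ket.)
1/√2|01⟩ - (1/√2)i|10⟩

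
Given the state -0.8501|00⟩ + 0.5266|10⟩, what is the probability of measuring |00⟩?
0.7227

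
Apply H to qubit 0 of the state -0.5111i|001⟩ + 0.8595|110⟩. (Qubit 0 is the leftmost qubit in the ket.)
-0.3614i|001⟩ + 0.6078|010⟩ - 0.3614i|101⟩ - 0.6078|110⟩

H on qubit 0 mixes each pair of kets that differ only in qubit 0: amplitudes (a, b) of (|…0…⟩, |…1…⟩) become ((a + b)/√2, (a − b)/√2). Kets absent from the input have amplitude 0.
(|001⟩, |101⟩): (a, b) = (-0.5111i, 0) → (-0.3614i, -0.3614i)
(|010⟩, |110⟩): (a, b) = (0, 0.8595) → (0.6078, -0.6078)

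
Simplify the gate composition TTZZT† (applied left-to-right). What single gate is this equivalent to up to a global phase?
T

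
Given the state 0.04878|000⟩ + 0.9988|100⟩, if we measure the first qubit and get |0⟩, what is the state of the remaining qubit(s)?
|00⟩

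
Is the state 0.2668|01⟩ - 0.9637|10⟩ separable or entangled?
Entangled

Writing the state as a|00⟩ + b|01⟩ + c|10⟩ + d|11⟩, it is a product state iff ad − bc = 0.
Here (a, b, c, d) = (0, 0.2668, -0.9637, 0): ad − bc = (0)(0) − (0.2668)(-0.9637) = 0.2571 ≠ 0, so the state is entangled.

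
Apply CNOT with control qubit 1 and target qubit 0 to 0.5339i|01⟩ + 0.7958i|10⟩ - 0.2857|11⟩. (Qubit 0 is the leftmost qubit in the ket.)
-0.2857|01⟩ + 0.7958i|10⟩ + 0.5339i|11⟩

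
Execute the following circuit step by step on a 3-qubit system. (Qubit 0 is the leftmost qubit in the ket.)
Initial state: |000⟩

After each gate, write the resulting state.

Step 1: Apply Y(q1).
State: i|010⟩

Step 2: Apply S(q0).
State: i|010⟩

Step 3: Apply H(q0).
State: (1/√2)i|010⟩ + (1/√2)i|110⟩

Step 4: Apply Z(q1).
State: -(1/√2)i|010⟩ - (1/√2)i|110⟩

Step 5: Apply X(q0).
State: -(1/√2)i|010⟩ - (1/√2)i|110⟩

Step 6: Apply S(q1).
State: 1/√2|010⟩ + 1/√2|110⟩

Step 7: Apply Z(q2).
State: 1/√2|010⟩ + 1/√2|110⟩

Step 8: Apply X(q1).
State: 1/√2|000⟩ + 1/√2|100⟩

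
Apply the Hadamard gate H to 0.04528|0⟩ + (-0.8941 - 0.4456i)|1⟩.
(-0.6002 - 0.3151i)|0⟩ + (0.6642 + 0.3151i)|1⟩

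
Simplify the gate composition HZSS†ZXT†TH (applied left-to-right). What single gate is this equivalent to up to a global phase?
Z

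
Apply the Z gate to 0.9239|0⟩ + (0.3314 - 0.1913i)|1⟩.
0.9239|0⟩ + (-0.3314 + 0.1913i)|1⟩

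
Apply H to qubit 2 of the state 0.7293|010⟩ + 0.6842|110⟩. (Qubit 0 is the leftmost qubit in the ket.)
0.5157|010⟩ + 0.5157|011⟩ + 0.4838|110⟩ + 0.4838|111⟩

H on qubit 2 mixes each pair of kets that differ only in qubit 2: amplitudes (a, b) of (|…0…⟩, |…1…⟩) become ((a + b)/√2, (a − b)/√2). Kets absent from the input have amplitude 0.
(|010⟩, |011⟩): (a, b) = (0.7293, 0) → (0.5157, 0.5157)
(|110⟩, |111⟩): (a, b) = (0.6842, 0) → (0.4838, 0.4838)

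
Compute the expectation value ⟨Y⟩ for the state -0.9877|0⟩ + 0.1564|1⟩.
0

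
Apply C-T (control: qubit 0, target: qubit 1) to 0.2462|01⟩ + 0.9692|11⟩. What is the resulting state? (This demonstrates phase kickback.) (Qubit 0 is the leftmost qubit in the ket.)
0.2462|01⟩ + (0.6853 + 0.6853i)|11⟩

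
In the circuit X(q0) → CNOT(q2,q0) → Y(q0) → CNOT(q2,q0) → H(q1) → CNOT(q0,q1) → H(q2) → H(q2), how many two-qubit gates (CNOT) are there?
3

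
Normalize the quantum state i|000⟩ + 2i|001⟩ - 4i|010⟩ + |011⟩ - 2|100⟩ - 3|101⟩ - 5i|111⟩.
0.1291i|000⟩ + 0.2582i|001⟩ - 0.5164i|010⟩ + 0.1291|011⟩ - 0.2582|100⟩ - 0.3873|101⟩ - 0.6455i|111⟩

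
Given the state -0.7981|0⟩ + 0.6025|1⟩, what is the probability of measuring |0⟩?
0.637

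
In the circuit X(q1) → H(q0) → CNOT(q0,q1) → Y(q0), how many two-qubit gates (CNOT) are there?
1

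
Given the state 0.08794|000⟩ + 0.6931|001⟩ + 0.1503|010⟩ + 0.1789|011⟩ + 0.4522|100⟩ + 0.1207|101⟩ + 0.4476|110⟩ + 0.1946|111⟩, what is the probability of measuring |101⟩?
0.01457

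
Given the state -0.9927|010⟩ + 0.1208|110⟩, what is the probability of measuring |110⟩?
0.01459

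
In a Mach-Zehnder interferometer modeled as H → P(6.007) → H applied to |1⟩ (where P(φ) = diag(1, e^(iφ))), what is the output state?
(0.01895 + 0.1363i)|0⟩ + (0.9811 - 0.1363i)|1⟩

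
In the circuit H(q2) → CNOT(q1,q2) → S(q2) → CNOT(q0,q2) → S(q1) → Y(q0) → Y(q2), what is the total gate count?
7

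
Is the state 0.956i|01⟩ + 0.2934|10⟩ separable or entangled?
Entangled

Writing the state as a|00⟩ + b|01⟩ + c|10⟩ + d|11⟩, it is a product state iff ad − bc = 0.
Here (a, b, c, d) = (0, 0.956i, 0.2934, 0): ad − bc = (0)(0) − (0.956i)(0.2934) = -0.2805i ≠ 0, so the state is entangled.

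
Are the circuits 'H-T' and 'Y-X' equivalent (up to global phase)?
No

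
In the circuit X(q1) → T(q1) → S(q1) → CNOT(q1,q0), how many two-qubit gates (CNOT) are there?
1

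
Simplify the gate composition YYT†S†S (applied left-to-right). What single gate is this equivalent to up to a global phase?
T†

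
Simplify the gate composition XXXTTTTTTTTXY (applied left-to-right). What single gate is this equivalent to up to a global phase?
Y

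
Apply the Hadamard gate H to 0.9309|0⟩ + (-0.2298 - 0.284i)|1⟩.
(0.4958 - 0.2008i)|0⟩ + (0.8207 + 0.2008i)|1⟩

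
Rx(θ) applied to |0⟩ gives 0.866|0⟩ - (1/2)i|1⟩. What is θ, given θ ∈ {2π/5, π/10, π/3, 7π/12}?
π/3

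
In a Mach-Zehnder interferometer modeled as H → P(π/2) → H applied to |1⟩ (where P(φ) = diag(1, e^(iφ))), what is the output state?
(1/2 - (1/2)i)|0⟩ + (1/2 + (1/2)i)|1⟩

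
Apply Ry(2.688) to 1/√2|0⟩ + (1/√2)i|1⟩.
(0.159 - 0.689i)|0⟩ + (0.689 + 0.159i)|1⟩

Ry(2.688) = [[cos(θ/2), −sin(θ/2)], [sin(θ/2), cos(θ/2)]]; θ = 2.688, cos(θ/2) ≈ 0.224857, sin(θ/2) ≈ 0.974392.
With a = amp(|0⟩) = 1/√2 and b = amp(|1⟩) = (1/√2)i:
new amp(|0⟩) = (0.224857)·a + (-0.974392)·b = (0.159 - 0.689i)
new amp(|1⟩) = (0.974392)·a + (0.224857)·b = (0.689 + 0.159i)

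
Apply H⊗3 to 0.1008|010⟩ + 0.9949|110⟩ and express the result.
0.3874|000⟩ + 0.3874|001⟩ - 0.3874|010⟩ - 0.3874|011⟩ - 0.3161|100⟩ - 0.3161|101⟩ + 0.3161|110⟩ + 0.3161|111⟩

H⊗3 gives amp(|y⟩) = (1/2√2) Σ_x (−1)^(x·y) amp(|x⟩), where x·y is the number of positions in which both x and y have a 1.
|000⟩: (0.1008 + 0.9949)/(2√2) = 0.3874
|001⟩: (0.1008 + 0.9949)/(2√2) = 0.3874
|010⟩: (-0.1008 - 0.9949)/(2√2) = -0.3874
|011⟩: (-0.1008 - 0.9949)/(2√2) = -0.3874
|100⟩: (0.1008 - 0.9949)/(2√2) = -0.3161
|101⟩: (0.1008 - 0.9949)/(2√2) = -0.3161
|110⟩: (-0.1008 + 0.9949)/(2√2) = 0.3161
|111⟩: (-0.1008 + 0.9949)/(2√2) = 0.3161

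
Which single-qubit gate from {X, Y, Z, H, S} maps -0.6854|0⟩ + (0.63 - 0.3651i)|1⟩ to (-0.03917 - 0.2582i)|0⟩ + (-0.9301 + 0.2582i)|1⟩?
H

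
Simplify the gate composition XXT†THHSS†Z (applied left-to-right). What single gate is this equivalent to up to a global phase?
Z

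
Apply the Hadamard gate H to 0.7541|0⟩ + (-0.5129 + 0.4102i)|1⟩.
(0.1706 + 0.2901i)|0⟩ + (0.8959 - 0.2901i)|1⟩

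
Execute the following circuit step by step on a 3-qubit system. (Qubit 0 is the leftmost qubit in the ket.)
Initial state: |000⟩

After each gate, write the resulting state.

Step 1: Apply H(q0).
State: 1/√2|000⟩ + 1/√2|100⟩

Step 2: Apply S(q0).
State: 1/√2|000⟩ + (1/√2)i|100⟩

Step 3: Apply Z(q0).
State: 1/√2|000⟩ - (1/√2)i|100⟩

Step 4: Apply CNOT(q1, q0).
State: 1/√2|000⟩ - (1/√2)i|100⟩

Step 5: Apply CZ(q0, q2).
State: 1/√2|000⟩ - (1/√2)i|100⟩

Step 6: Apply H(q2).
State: 1/2|000⟩ + 1/2|001⟩ - (1/2)i|100⟩ - (1/2)i|101⟩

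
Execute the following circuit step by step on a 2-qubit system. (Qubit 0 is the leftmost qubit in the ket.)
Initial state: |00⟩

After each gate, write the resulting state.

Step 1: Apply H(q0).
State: 1/√2|00⟩ + 1/√2|10⟩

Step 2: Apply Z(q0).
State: 1/√2|00⟩ - 1/√2|10⟩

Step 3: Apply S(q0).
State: 1/√2|00⟩ - (1/√2)i|10⟩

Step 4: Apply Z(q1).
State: 1/√2|00⟩ - (1/√2)i|10⟩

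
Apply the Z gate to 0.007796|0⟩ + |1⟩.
0.007796|0⟩ - |1⟩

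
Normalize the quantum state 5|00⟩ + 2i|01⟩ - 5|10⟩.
0.6804|00⟩ + 0.2722i|01⟩ - 0.6804|10⟩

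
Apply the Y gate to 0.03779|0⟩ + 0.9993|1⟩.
-0.9993i|0⟩ + 0.03779i|1⟩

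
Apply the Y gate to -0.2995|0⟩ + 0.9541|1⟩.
-0.9541i|0⟩ - 0.2995i|1⟩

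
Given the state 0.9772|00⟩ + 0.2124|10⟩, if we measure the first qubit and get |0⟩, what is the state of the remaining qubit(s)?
|0⟩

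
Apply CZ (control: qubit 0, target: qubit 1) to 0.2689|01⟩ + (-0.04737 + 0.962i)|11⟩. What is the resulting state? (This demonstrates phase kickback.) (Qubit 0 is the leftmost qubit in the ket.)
0.2689|01⟩ + (0.04737 - 0.962i)|11⟩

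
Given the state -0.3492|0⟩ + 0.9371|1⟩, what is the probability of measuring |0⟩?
0.1219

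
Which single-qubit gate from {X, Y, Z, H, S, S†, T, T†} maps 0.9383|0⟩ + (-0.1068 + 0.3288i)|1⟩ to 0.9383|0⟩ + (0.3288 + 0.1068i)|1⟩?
S†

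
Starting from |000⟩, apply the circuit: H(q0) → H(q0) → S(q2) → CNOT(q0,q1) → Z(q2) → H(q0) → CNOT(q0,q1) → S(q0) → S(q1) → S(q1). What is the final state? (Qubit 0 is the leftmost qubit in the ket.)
1/√2|000⟩ - (1/√2)i|110⟩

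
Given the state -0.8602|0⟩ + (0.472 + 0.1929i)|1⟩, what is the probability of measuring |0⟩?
0.7399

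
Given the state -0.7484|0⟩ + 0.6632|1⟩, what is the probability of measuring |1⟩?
0.4398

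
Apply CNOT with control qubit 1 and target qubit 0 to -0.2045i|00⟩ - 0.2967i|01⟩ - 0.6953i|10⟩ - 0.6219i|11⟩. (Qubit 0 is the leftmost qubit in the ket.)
-0.2045i|00⟩ - 0.6219i|01⟩ - 0.6953i|10⟩ - 0.2967i|11⟩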